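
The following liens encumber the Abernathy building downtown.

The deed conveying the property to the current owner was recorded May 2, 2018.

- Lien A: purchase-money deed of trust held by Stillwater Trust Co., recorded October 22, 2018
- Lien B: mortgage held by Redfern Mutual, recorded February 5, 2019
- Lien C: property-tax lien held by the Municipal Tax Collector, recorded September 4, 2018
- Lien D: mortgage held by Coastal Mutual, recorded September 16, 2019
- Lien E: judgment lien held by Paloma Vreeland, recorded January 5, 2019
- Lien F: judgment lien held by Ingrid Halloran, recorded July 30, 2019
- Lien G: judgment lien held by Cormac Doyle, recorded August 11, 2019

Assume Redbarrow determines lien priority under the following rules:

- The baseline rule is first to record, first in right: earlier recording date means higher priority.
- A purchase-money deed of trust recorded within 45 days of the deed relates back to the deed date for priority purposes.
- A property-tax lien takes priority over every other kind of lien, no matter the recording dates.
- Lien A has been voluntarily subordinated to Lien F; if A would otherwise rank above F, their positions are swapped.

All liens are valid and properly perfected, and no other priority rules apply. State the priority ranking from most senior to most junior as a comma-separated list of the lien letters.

First, effective dates: A was recorded 173 days after the deed, outside the 45-day window, so it keeps its recording date.
C, as a property-tax lien, has superpriority and ranks first.
Remaining liens by effective date: A (October 22, 2018), E (January 5, 2019), B (February 5, 2019), F (July 30, 2019), G (August 11, 2019), D (September 16, 2019).
The subordination applies — A was senior to F — so A and F swap.

C, F, E, B, A, G, D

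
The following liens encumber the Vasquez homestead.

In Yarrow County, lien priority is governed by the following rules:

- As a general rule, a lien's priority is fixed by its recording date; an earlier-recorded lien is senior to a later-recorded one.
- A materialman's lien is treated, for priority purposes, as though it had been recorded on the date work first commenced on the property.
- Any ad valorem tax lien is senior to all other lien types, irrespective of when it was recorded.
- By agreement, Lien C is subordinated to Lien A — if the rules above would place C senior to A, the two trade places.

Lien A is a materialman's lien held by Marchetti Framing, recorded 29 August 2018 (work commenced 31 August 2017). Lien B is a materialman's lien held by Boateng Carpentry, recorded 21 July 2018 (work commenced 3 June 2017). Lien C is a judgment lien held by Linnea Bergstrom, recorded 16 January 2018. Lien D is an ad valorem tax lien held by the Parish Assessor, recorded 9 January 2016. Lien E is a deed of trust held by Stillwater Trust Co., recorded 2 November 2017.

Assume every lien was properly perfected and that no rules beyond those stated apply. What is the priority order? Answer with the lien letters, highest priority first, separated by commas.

D, B, A, E, C

Effective dates after the stated exceptions: A's effective date is 31 August 2017, when work began; B is treated as recorded 3 June 2017, the work-commencement date.
D is an ad valorem tax lien and takes priority over every other lien.
Among the remaining liens, by effective date: B (3 June 2017), A (31 August 2017), E (2 November 2017), C (16 January 2018).
Since C is not senior to A, the subordination leaves the order unchanged.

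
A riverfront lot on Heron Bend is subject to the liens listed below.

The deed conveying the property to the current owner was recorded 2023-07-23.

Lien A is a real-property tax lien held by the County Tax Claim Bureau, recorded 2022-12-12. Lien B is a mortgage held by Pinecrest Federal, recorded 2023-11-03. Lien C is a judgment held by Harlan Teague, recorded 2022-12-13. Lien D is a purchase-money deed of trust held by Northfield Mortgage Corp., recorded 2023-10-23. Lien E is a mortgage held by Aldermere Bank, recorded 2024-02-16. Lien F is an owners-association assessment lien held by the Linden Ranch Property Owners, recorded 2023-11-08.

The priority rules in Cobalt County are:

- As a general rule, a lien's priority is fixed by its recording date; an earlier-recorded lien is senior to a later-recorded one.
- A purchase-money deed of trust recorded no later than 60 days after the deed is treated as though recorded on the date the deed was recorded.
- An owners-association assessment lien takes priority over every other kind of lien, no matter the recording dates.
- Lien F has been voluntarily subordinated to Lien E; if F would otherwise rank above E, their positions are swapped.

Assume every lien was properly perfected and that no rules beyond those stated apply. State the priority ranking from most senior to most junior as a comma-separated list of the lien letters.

E, A, C, D, B, F

Effective dates after the stated exceptions: D missed the 60-day window (92 days after the deed), so its recording date stands.
F is an owners-association assessment lien and takes priority over every other lien.
Remaining liens by effective date: A (2022-12-12), C (2022-12-13), D (2023-10-23), B (2023-11-03), E (2024-02-16).
F is senior to E before the subordination, so the two trade places.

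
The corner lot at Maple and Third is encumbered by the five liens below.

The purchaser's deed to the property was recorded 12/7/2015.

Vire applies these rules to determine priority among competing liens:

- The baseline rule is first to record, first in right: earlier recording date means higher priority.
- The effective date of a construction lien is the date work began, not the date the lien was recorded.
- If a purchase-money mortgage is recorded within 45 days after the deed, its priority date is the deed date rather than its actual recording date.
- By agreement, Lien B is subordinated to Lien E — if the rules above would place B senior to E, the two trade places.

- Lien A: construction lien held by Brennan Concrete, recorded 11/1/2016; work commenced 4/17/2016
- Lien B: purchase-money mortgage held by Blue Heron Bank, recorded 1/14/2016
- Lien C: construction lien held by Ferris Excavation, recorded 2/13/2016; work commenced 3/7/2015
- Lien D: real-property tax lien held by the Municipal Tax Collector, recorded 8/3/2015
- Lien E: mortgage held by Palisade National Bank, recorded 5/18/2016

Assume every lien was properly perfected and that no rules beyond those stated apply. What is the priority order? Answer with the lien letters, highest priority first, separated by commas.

C, D, E, A, B

Effective dates after the stated exceptions: A's effective date is 4/17/2016, when work began; B was recorded within the 45-day window, so its effective date is the deed date 12/7/2015; C relates back to 3/7/2015 (work commenced).
Sorted by effective date: C (3/7/2015), D (8/3/2015), B (12/7/2015), A (4/17/2016), E (5/18/2016).
B is senior to E before the subordination, so the two trade places.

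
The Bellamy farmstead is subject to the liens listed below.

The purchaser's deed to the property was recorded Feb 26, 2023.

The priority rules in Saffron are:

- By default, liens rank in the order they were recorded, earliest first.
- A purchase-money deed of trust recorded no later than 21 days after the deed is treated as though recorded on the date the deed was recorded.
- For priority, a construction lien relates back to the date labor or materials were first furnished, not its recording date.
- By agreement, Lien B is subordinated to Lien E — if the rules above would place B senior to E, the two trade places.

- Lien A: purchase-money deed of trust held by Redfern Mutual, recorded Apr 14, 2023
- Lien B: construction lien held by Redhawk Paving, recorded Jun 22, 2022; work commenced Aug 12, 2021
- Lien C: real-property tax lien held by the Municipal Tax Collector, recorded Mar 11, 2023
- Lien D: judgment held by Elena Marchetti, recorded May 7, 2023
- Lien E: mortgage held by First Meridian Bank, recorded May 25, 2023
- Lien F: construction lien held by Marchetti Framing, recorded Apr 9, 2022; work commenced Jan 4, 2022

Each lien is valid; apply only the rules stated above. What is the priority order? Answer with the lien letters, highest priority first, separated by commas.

E, F, C, A, D, B

Effective dates: A was recorded 47 days after the deed, outside the 21-day window, so it keeps its recording date; B's effective date is Aug 12, 2021, when work began; F relates back to Jan 4, 2022 (work commenced).
Ordering by effective date: B (Aug 12, 2021), F (Jan 4, 2022), C (Mar 11, 2023), A (Apr 14, 2023), D (May 7, 2023), E (May 25, 2023).
Because B would otherwise rank above E, the subordination swaps them.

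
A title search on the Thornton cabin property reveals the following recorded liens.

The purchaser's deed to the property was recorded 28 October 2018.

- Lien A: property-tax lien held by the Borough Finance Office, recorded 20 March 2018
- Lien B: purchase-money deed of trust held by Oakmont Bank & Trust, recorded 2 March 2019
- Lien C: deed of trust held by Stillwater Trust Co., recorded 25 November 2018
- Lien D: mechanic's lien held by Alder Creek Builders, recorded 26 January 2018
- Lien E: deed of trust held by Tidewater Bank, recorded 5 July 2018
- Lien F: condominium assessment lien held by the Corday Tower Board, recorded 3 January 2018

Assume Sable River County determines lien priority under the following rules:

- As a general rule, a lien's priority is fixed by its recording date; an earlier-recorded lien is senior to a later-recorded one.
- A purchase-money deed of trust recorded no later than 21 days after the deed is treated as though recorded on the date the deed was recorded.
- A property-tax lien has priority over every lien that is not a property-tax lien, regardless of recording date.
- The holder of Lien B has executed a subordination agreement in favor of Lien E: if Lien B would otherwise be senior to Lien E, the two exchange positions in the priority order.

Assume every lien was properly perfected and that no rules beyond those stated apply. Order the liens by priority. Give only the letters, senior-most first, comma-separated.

First, effective dates: B was recorded 125 days after the deed, outside the 21-day window, so it keeps its recording date.
A is a property-tax lien, so it outranks all other liens regardless of date.
Ordering the rest by effective date: F (3 January 2018), D (26 January 2018), E (5 July 2018), C (25 November 2018), B (2 March 2019).
Since B is not senior to E, the subordination leaves the order unchanged.

A, F, D, E, C, B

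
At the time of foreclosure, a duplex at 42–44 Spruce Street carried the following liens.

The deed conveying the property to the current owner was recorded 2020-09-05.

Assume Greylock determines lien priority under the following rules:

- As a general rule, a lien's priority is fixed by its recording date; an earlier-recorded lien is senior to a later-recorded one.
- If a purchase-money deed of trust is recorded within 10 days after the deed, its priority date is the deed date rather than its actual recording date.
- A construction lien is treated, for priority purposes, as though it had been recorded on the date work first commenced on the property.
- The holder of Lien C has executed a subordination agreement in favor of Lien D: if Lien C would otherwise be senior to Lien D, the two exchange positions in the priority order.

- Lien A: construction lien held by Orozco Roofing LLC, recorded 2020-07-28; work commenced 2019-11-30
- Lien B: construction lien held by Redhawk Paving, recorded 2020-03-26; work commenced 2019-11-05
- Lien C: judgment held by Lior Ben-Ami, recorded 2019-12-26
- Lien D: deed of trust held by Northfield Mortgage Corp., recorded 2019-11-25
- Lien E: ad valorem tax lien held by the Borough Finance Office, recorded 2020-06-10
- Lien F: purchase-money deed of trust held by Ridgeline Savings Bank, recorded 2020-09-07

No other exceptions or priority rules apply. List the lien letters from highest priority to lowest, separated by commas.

B, D, A, C, E, F

First, effective dates: A is treated as recorded 2019-11-30, the work-commencement date; B relates back to 2019-11-05 (work commenced); F's effective date is the deed date, 2020-09-05.
Ordering by effective date: B (2019-11-05), D (2019-11-25), A (2019-11-30), C (2019-12-26), E (2020-06-10), F (2020-09-05).
Since C is not senior to D, the subordination leaves the order unchanged.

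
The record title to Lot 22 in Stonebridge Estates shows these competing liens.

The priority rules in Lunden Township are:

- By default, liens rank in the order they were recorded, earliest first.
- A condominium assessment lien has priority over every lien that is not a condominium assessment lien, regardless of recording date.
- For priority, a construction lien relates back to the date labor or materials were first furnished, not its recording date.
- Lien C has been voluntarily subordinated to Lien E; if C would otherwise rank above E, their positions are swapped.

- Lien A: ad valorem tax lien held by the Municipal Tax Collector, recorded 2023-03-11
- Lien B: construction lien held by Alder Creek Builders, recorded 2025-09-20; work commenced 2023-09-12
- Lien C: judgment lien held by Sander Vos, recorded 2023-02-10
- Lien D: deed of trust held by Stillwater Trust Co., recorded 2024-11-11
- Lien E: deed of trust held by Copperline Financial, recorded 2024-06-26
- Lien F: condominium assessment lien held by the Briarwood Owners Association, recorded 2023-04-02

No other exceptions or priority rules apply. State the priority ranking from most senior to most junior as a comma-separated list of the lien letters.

Effective dates: B's effective date is 2023-09-12, when work began.
F, as a condominium assessment lien, has superpriority and ranks first.
The other liens, earliest effective date first: C (2023-02-10), A (2023-03-11), B (2023-09-12), E (2024-06-26), D (2024-11-11).
C would otherwise be senior to E, so under the subordination agreement C and E exchange positions.

F, E, A, B, C, D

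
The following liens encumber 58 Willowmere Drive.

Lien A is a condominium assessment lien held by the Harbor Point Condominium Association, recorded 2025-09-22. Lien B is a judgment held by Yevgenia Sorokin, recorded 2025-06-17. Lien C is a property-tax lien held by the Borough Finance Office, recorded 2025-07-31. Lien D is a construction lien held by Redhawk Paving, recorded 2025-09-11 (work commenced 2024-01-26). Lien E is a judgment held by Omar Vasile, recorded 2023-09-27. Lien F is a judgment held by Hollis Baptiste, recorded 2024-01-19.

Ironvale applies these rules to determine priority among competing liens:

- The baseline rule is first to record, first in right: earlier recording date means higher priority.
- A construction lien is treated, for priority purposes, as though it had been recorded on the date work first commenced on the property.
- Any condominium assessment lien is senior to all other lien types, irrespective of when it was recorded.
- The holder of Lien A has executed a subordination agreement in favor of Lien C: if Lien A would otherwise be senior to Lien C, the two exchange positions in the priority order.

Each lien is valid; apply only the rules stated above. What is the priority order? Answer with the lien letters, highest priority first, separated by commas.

C, E, F, D, B, A

Adjusting effective dates: D's effective date is 2024-01-26, when work began.
A, as a condominium assessment lien, has superpriority and ranks first.
Ordering the rest by effective date: E (2023-09-27), F (2024-01-19), D (2024-01-26), B (2025-06-17), C (2025-07-31).
A would otherwise be senior to C, so under the subordination agreement A and C exchange positions.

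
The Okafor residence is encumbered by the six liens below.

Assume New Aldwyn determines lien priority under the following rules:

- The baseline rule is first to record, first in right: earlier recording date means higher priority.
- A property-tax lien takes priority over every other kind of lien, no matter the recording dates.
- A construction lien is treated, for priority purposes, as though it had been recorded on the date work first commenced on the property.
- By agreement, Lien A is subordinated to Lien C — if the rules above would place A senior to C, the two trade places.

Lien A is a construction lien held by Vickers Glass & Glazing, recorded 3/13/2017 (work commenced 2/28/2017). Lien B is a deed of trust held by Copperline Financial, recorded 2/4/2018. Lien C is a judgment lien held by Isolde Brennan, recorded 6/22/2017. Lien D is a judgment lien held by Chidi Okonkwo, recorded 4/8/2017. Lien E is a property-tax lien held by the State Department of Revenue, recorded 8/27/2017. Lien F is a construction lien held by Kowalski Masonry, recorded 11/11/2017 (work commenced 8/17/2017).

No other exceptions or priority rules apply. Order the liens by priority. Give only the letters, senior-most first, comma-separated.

E, C, D, A, F, B

First, effective dates: A is treated as recorded 2/28/2017, the work-commencement date; F's effective date is 8/17/2017, when work began.
E is a property-tax lien and takes priority over every other lien.
Remaining liens by effective date: A (2/28/2017), D (4/8/2017), C (6/22/2017), F (8/17/2017), B (2/4/2018).
A would otherwise be senior to C, so under the subordination agreement A and C exchange positions.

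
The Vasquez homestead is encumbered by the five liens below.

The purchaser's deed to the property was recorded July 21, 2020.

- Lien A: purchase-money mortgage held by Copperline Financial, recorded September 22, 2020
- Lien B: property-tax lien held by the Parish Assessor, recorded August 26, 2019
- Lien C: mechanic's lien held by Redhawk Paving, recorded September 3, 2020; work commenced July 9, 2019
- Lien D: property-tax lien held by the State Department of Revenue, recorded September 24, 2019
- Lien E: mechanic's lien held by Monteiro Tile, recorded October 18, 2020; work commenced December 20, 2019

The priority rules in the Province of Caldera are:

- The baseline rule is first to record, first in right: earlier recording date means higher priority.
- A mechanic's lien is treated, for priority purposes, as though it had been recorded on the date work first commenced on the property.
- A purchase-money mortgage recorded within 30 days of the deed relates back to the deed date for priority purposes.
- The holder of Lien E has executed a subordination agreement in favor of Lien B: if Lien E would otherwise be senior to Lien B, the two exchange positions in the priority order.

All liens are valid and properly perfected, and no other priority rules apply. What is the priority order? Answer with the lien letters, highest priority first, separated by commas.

C, B, D, E, A

Effective dates after the stated exceptions: A was recorded 63 days after the deed, outside the 30-day window, so it keeps its recording date; C is treated as recorded July 9, 2019, the work-commencement date; E relates back to December 20, 2019 (work commenced).
By effective date: C (July 9, 2019), B (August 26, 2019), D (September 24, 2019), E (December 20, 2019), A (September 22, 2020).
E is already junior to B, so the subordination agreement changes nothing.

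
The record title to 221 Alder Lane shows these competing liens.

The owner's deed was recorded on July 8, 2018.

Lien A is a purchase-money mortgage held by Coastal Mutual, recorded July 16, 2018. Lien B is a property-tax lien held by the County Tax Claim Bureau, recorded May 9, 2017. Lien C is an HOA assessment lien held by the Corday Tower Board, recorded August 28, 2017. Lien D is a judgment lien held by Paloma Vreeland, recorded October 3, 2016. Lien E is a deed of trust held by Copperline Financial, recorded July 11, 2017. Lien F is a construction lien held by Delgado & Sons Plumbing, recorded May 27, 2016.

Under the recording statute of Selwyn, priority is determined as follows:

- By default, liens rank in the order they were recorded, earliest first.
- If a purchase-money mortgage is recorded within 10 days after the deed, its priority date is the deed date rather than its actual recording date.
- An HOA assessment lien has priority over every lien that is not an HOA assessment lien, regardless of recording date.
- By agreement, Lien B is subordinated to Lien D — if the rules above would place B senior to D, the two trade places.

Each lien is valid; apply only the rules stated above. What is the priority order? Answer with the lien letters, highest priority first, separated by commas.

C, F, D, B, E, A

Adjusting effective dates: A was recorded within the 10-day window, so its effective date is the deed date July 8, 2018.
C is an HOA assessment lien and takes priority over every other lien.
Among the remaining liens, by effective date: F (May 27, 2016), D (October 3, 2016), B (May 9, 2017), E (July 11, 2017), A (July 8, 2018).
B is already junior to D, so the subordination agreement changes nothing.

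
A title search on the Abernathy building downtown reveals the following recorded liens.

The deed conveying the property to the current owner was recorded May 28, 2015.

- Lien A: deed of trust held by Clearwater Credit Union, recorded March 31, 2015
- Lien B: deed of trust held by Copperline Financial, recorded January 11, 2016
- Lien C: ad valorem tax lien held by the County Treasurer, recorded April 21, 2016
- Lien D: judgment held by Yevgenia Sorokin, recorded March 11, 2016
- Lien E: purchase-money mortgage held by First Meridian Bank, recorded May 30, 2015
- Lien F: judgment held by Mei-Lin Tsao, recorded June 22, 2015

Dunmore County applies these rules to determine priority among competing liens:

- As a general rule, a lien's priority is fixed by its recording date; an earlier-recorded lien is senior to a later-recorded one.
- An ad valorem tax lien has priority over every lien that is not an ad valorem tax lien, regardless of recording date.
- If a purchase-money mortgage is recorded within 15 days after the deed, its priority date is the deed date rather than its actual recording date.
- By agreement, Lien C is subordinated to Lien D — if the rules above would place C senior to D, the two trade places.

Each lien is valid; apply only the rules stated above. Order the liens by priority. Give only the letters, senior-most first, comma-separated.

Effective dates: E was recorded within the 15-day window, so its effective date is the deed date May 28, 2015.
C, as an ad valorem tax lien, has superpriority and ranks first.
Remaining liens by effective date: A (March 31, 2015), E (May 28, 2015), F (June 22, 2015), B (January 11, 2016), D (March 11, 2016).
C is senior to D before the subordination, so the two trade places.

D, A, E, F, B, C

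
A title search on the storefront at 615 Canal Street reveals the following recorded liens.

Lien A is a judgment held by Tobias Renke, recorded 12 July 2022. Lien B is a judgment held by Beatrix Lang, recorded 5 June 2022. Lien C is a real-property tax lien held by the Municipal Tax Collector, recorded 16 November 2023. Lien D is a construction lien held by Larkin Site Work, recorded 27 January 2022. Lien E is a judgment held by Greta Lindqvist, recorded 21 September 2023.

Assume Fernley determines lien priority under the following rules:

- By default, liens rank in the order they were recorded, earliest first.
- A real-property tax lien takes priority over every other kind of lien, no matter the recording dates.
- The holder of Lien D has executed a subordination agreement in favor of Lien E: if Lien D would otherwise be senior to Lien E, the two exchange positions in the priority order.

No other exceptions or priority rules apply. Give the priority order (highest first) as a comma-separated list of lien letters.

C, as a real-property tax lien, has superpriority and ranks first.
Remaining liens by effective date: D (27 January 2022), B (5 June 2022), A (12 July 2022), E (21 September 2023).
The subordination applies — D was senior to E — so D and E swap.

C, E, B, A, D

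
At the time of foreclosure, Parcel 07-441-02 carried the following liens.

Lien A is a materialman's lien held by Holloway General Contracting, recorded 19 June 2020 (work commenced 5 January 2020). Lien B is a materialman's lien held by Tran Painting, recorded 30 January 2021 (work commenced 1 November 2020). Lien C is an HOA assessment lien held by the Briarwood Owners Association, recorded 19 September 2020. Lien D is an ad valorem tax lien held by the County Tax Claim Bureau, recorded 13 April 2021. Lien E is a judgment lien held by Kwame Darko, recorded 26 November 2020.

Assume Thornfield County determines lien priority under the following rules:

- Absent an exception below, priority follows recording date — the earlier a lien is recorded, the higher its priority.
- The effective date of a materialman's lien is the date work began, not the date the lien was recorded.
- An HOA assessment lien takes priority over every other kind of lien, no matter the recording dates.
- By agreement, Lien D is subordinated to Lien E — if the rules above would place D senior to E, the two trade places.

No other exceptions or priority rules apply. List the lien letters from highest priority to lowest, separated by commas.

Effective dates: A relates back to 5 January 2020 (work commenced); B relates back to 1 November 2020 (work commenced).
C is an HOA assessment lien and takes priority over every other lien.
The other liens, earliest effective date first: A (5 January 2020), B (1 November 2020), E (26 November 2020), D (13 April 2021).
D is already junior to E, so the subordination agreement changes nothing.

C, A, B, E, D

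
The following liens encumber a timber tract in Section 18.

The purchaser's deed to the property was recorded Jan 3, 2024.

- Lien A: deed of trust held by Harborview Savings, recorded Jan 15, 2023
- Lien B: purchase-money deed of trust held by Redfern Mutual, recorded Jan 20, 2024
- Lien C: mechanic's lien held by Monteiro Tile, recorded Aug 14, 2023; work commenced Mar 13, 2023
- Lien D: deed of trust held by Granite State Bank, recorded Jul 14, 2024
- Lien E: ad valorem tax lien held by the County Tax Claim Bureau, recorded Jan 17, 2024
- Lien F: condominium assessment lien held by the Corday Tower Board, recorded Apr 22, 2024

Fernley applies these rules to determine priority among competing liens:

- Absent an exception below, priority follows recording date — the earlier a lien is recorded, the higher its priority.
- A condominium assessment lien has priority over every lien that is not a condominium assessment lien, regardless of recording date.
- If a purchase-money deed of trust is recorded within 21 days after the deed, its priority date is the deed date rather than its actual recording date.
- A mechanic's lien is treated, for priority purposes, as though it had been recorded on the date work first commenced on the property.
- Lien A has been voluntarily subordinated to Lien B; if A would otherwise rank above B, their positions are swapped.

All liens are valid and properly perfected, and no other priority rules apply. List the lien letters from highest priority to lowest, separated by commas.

Effective dates after the stated exceptions: B was recorded within the 21-day window, so its effective date is the deed date Jan 3, 2024; C's effective date is Mar 13, 2023, when work began.
As a condominium assessment lien, F is senior to every other lien.
Remaining liens by effective date: A (Jan 15, 2023), C (Mar 13, 2023), B (Jan 3, 2024), E (Jan 17, 2024), D (Jul 14, 2024).
A is senior to B before the subordination, so the two trade places.

F, B, C, A, E, D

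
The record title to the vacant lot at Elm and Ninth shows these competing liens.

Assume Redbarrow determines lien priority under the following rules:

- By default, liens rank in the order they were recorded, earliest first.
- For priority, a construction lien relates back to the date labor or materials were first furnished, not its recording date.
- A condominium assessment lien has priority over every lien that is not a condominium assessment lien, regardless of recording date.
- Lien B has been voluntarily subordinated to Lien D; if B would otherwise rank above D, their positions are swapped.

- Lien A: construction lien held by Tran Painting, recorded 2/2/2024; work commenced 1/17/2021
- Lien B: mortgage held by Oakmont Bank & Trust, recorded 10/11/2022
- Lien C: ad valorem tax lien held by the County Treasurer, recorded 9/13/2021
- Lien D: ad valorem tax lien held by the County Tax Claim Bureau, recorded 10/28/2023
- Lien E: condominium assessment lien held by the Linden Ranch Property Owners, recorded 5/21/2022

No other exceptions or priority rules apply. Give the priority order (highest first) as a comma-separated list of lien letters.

E, A, C, D, B

Effective dates: A is treated as recorded 1/17/2021, the work-commencement date.
E is a condominium assessment lien and takes priority over every other lien.
The other liens, earliest effective date first: A (1/17/2021), C (9/13/2021), B (10/11/2022), D (10/28/2023).
B is senior to D before the subordination, so the two trade places.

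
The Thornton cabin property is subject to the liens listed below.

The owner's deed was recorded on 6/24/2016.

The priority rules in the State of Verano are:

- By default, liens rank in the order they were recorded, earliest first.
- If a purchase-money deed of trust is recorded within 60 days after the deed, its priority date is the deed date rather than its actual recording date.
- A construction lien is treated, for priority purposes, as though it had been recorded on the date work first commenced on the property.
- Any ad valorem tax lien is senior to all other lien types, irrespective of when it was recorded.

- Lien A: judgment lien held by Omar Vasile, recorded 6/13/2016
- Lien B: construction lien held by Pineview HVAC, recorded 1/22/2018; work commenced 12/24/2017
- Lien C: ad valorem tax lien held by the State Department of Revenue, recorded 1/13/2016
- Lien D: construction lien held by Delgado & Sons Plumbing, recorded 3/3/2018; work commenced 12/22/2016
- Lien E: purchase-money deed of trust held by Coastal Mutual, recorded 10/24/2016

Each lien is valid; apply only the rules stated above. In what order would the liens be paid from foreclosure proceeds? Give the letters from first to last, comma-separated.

Adjusting effective dates: B is treated as recorded 12/24/2017, the work-commencement date; D relates back to 12/22/2016 (work commenced); E missed the 60-day window (122 days after the deed), so its recording date stands.
C, as an ad valorem tax lien, has superpriority and ranks first.
The other liens, earliest effective date first: A (6/13/2016), E (10/24/2016), D (12/22/2016), B (12/24/2017).

C, A, E, D, B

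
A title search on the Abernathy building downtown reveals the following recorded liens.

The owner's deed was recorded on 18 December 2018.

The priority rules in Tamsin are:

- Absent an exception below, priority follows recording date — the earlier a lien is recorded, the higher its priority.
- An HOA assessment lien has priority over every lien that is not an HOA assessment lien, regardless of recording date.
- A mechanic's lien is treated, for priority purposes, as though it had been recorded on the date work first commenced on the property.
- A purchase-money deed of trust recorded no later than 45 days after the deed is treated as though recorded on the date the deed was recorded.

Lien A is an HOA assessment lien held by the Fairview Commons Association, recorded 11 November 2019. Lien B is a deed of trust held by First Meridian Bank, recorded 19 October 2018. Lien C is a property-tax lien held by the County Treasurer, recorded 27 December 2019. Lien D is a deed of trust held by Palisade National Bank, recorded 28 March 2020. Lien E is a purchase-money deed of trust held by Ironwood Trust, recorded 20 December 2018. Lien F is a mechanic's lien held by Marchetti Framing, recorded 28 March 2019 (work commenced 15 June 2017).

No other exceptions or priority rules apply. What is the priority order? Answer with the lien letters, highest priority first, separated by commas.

A, F, B, E, C, D

Effective dates after the stated exceptions: E relates back to the deed date 18 December 2018; F is treated as recorded 15 June 2017, the work-commencement date.
As an HOA assessment lien, A is senior to every other lien.
Ordering the rest by effective date: F (15 June 2017), B (19 October 2018), E (18 December 2018), C (27 December 2019), D (28 March 2020).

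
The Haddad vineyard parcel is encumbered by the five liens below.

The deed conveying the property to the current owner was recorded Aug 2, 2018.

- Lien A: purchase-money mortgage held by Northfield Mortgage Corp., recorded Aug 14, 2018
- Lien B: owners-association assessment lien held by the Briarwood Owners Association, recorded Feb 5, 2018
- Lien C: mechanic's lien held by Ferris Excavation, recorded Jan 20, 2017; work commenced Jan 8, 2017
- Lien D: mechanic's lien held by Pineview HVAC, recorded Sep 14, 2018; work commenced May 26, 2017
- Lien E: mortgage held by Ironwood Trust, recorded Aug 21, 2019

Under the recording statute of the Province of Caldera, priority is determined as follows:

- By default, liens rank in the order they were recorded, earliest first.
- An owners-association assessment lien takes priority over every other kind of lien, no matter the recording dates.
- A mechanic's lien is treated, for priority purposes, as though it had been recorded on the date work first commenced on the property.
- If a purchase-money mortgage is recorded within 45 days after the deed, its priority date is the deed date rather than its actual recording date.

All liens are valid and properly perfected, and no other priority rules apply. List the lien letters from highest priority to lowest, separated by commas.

Adjusting effective dates: A's effective date is the deed date, Aug 2, 2018; C relates back to Jan 8, 2017 (work commenced); D is treated as recorded May 26, 2017, the work-commencement date.
B, as an owners-association assessment lien, has superpriority and ranks first.
The other liens, earliest effective date first: C (Jan 8, 2017), D (May 26, 2017), A (Aug 2, 2018), E (Aug 21, 2019).

B, C, D, A, E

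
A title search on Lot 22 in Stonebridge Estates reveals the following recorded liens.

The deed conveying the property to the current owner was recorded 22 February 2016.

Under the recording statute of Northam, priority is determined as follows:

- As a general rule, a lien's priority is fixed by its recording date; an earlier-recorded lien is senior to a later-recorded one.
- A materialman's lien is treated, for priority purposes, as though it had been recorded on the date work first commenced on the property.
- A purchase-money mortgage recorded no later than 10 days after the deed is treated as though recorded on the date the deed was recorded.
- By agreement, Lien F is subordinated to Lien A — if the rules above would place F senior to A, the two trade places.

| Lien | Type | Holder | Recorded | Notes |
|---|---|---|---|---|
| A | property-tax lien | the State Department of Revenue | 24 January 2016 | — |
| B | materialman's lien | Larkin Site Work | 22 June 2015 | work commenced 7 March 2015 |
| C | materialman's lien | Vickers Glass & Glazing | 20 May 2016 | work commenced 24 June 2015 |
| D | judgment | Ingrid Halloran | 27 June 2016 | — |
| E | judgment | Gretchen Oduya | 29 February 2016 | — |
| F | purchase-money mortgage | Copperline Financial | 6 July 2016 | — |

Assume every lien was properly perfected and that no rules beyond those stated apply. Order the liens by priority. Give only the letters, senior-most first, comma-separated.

B, C, A, E, D, F

First, effective dates: B is treated as recorded 7 March 2015, the work-commencement date; C's effective date is 24 June 2015, when work began; F was recorded 135 days after the deed — beyond 10 days — so no relation-back applies.
Sorted by effective date: B (7 March 2015), C (24 June 2015), A (24 January 2016), E (29 February 2016), D (27 June 2016), F (6 July 2016).
F already ranks below A; the subordination has no effect.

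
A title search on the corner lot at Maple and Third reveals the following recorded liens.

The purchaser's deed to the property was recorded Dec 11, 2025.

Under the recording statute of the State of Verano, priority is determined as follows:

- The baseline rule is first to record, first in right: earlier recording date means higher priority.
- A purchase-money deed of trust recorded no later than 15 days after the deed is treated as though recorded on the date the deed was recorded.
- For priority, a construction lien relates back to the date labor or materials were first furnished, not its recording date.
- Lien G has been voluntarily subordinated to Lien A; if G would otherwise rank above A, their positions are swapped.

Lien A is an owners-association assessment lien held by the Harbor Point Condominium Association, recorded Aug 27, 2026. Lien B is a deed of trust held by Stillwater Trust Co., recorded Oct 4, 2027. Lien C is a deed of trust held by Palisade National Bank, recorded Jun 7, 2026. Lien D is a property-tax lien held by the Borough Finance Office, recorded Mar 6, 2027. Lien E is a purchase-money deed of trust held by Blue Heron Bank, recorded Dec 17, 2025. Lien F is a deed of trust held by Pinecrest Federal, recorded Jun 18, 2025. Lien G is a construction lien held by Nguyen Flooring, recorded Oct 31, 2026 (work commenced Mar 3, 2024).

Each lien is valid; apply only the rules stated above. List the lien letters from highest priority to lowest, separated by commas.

A, F, E, C, G, D, B

Effective dates: E relates back to the deed date Dec 11, 2025; G relates back to Mar 3, 2024 (work commenced).
Sorted by effective date: G (Mar 3, 2024), F (Jun 18, 2025), E (Dec 11, 2025), C (Jun 7, 2026), A (Aug 27, 2026), D (Mar 6, 2027), B (Oct 4, 2027).
Because G would otherwise rank above A, the subordination swaps them.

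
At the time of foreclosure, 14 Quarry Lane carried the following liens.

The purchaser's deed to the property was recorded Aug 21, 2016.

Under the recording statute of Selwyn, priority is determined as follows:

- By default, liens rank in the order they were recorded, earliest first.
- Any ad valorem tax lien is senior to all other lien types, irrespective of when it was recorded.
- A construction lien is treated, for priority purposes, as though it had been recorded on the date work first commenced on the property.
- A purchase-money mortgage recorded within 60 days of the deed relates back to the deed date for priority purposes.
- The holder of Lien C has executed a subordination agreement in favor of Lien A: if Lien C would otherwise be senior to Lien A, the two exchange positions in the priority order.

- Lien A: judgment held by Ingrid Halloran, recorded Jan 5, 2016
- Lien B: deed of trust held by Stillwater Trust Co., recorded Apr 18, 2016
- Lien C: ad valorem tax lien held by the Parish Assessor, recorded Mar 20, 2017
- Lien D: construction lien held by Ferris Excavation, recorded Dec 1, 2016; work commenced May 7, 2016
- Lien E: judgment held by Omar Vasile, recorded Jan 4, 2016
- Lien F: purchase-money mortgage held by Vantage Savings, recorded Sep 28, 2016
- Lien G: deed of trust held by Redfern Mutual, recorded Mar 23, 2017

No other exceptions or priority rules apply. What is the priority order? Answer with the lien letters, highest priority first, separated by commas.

A, E, C, B, D, F, G

Effective dates after the stated exceptions: D relates back to May 7, 2016 (work commenced); F's effective date is the deed date, Aug 21, 2016.
As an ad valorem tax lien, C is senior to every other lien.
The other liens, earliest effective date first: E (Jan 4, 2016), A (Jan 5, 2016), B (Apr 18, 2016), D (May 7, 2016), F (Aug 21, 2016), G (Mar 23, 2017).
C would otherwise be senior to A, so under the subordination agreement C and A exchange positions.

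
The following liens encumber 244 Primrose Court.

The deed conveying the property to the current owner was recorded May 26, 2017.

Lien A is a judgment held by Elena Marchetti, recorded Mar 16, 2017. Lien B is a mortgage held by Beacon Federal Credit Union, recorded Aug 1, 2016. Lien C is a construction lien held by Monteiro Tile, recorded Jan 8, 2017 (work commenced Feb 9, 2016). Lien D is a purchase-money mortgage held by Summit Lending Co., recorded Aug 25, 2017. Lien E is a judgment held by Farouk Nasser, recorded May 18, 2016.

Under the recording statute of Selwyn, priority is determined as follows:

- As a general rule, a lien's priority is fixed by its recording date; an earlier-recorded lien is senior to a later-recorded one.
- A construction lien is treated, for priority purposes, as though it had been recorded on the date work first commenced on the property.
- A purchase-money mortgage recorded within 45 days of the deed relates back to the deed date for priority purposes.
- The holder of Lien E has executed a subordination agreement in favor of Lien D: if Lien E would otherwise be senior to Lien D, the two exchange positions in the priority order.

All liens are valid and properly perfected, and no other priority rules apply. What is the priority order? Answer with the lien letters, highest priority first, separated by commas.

First, effective dates: C relates back to Feb 9, 2016 (work commenced); D was recorded 91 days after the deed — beyond 45 days — so no relation-back applies.
By effective date, earliest first: C (Feb 9, 2016), E (May 18, 2016), B (Aug 1, 2016), A (Mar 16, 2017), D (Aug 25, 2017).
E is senior to D before the subordination, so the two trade places.

C, D, B, A, E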